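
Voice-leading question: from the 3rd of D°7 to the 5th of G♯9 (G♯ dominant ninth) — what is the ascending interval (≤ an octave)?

augmented 6th

The 3rd of D°7 is F; the 5th of G♯9 (G♯ dominant ninth) is D♯.
From F to D♯: 10 semitones over a sixth = augmented.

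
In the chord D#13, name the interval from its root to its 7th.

minor 7th

D#13 is spelled D#–F##–A#–C#–E#–B#.
That puts D# below C#.
7 letter names make it a seventh; at 10 semitones (a half step narrower than major) the quality is minor.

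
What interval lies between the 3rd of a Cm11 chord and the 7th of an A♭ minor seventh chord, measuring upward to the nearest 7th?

The 3rd of Cm11 is E♭; the 7th of A♭ minor seventh is G♭.
From E♭ to G♭: 3 semitones over a third = minor.

minor third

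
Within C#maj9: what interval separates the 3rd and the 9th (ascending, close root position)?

m7

C# major ninth: C#-E#-G#-B#-D#.
So we need the interval from E# up to D#.
7 letter names make it a seventh; at 10 semitones (a half step narrower than major) the quality is minor.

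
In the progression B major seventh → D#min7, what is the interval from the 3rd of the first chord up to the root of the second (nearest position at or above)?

P1

The 3rd of B major seventh is D#; the root of D#min7 is D#.
D# up to D# spans 1 letter names and 0 semitones — a perfect unison.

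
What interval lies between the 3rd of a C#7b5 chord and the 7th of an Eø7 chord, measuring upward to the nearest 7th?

C#7b5 has E# as its 3rd, and Eø7 has D as its 7th.
From E# to D: 9 semitones over a seventh = diminished.

d7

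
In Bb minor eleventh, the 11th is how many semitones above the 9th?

3

Bbm11 is spelled Bb-Db-F-Ab-C-Eb.
C to Eb is a minor third: 3 semitones.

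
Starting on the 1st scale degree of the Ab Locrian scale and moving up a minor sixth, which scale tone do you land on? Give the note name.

The scale is Ab Bbb Cb Db Ebb Fb Gb.
The 1st scale degree is Ab; a minor sixth above that is Fb — scale degree 6.

Fb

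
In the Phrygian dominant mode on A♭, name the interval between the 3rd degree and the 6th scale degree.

The scale runs A♭ B𝄫 C D♭ E♭ F♭ G♭.
So we need the interval from C up to F♭.
C up to F♭ is 4 semitones, a half step narrower than a perfect fourth, so the interval is diminished.

d4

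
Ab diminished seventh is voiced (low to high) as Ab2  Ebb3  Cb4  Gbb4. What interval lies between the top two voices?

diminished fifth

Those voices are Cb4 and Gbb4.
From Cb to Gbb: 6 semitones over a fifth = diminished.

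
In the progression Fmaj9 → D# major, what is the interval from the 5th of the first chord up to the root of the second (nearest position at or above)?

augmented second

The 5th of Fmaj9 is C; the root of D# major is D#.
From C to D#: 3 semitones over a second = augmented.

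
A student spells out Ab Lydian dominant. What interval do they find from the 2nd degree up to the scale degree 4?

Spelling Ab Lydian dominant: Ab Bb C D Eb F Gb.
The 2nd degree is Bb and the degree 4 is D.
Counting 3 letters and 4 half steps from Bb gives a major third.

major 3rd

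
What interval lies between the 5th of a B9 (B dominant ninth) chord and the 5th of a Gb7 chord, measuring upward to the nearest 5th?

diminished 6th

The 5th of B9 (B dominant ninth) is F#; the 5th of Gb7 is Db.
6 letter names make it a sixth; at 7 semitones (a whole step narrower than major) the quality is diminished.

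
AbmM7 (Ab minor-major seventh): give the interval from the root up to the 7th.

Spelling the chord: Ab-Cb-Eb-G.
That puts Ab below G.
From Ab to G is 11 semitones, exactly the major seventh.

major seventh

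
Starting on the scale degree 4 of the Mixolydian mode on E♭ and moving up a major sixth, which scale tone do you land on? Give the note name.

The scale is E♭ F G A♭ B♭ C D♭.
The scale degree 4 is A♭; a major sixth above that is F — scale degree 2.

F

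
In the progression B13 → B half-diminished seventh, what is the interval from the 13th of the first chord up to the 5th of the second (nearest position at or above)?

d7

B13 has G# as its 13th, and B half-diminished seventh has F as its 5th.
G# up to F is 9 semitones, a whole step narrower than a major seventh, so the interval is diminished.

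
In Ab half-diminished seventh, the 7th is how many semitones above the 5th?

Spelling the chord: Ab-Cb-Ebb-Gb.
Ebb to Gb is a major third: 4 semitones.

4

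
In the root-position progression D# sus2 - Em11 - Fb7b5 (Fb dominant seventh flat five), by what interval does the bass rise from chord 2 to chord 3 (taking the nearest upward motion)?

The roots are E and Fb.
2 letter names make it a second; at 0 semitones (a whole step narrower than major) the quality is diminished.

diminished second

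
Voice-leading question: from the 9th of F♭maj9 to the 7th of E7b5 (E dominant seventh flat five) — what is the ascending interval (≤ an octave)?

augmented fifth

F♭maj9 has G♭ as its 9th, and E7b5 (E dominant seventh flat five) has D as its 7th.
5 letter names make it a fifth; at 8 semitones (a half step wider than perfect) the quality is augmented.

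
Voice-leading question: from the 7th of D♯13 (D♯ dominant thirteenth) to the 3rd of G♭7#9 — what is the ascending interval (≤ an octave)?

diminished 7th

D♯13 (D♯ dominant thirteenth) has C♯ as its 7th, and G♭7#9 has B♭ as its 3rd.
From C♯ to B♭: 9 semitones over a seventh = diminished.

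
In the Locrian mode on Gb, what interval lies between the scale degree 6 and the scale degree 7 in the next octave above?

major 9th

Gb locrian: Gb Abb Bbb Cb Dbb Ebb Fb.
That puts Ebb below Fb.
Counting 9 letters and 14 half steps from Ebb gives a major ninth.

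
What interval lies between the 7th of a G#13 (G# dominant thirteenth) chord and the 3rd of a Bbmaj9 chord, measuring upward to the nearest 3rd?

G#13 (G# dominant thirteenth) has F# as its 7th, and Bbmaj9 has D as its 3rd.
6 letter names make it a sixth; at 8 semitones (a half step narrower than major) the quality is minor.

minor sixth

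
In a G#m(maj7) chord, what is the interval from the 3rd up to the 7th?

G#m(maj7) (G# minor-major seventh) is spelled G#–B–D#–F##.
3rd = B; 7th = F##.
From B to F##: 8 semitones over a fifth = augmented.

augmented fifth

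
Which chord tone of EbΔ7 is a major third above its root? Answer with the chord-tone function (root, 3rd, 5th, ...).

3rd

Spelling the chord: Eb, G, Bb, D.
The root is Eb. A major third above Eb is G.
G is the chord's 3rd.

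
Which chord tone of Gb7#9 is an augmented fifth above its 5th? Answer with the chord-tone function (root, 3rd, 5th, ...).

9th

Gb7#9 (Gb dominant seventh sharp nine): Gb-Bb-Db-Fb-A.
The 5th is Db. An augmented fifth above Db is A.
A is the chord's 9th.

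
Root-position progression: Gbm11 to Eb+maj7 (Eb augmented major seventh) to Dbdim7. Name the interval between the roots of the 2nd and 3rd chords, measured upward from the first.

The roots are Eb and Db.
7 letter names make it a seventh; at 10 semitones (a half step narrower than major) the quality is minor.

minor seventh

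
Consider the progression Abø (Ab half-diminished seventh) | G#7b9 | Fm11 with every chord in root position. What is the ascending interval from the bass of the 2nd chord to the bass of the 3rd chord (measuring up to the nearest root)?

diminished seventh

The roots are G# and F.
G# up to F is 9 semitones, a whole step narrower than a major seventh, so the interval is diminished.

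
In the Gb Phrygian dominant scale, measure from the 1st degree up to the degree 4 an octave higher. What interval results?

P11

Spelling the Gb Phrygian dominant scale: Gb Abb Bb Cb Db Ebb Fb.
The 1st degree is Gb and the scale degree 4 (up an octave) is Cb.
From Gb to Cb is 17 semitones, exactly the perfect eleventh.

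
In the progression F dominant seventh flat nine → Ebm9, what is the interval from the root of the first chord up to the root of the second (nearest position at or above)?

minor seventh

The root of F dominant seventh flat nine is F; the root of Ebm9 is Eb.
From F to Eb: 10 semitones over a seventh = minor.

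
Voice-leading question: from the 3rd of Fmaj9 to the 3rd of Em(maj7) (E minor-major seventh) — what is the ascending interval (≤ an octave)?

minor seventh

The 3rd of Fmaj9 is A; the 3rd of Em(maj7) (E minor-major seventh) is G.
A up to G is 10 semitones, a half step narrower than a major seventh, so the interval is minor.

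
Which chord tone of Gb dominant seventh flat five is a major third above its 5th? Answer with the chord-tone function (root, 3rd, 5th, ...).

7th

Gb dominant seventh flat five is spelled Gb Bb Dbb Fb.
The 5th is Dbb. A major third above Dbb is Fb.
Fb is the chord's 7th.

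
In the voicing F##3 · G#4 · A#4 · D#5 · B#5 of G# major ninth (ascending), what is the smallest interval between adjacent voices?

major second

Adjacent intervals: F##3→G#4 = minor ninth; G#4→A#4 = major second; A#4→D#5 = perfect fourth; D#5→B#5 = major sixth.
The smallest is G#4 to A#4, a major second (2 semitones).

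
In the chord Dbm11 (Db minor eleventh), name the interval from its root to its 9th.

M9

Dbm11 (Db minor eleventh): Db Fb Ab Cb Eb Gb.
Root = Db; 9th = Eb.
Counting 9 letters and 14 half steps from Db gives a major ninth.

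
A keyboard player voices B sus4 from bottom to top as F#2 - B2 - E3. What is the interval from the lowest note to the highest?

The outer voices are F#2 and E3.
From F# to E: 10 semitones over a seventh = minor.

minor 7th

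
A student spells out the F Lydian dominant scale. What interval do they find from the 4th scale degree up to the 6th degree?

minor third

The scale runs F G A B C D E♭.
4th scale degree = B; degree 6 = D.
3 letter names make it a third; at 3 semitones (a half step narrower than major) the quality is minor.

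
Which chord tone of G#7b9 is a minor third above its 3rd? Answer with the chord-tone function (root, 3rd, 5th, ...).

5th

Spelling the chord: G#-B#-D#-F#-A.
The 3rd is B#. A minor third above B# is D#.
D# is the chord's 5th.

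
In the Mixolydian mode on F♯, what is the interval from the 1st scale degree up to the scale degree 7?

Spelling the Mixolydian mode on F♯: F♯ G♯ A♯ B C♯ D♯ E.
So we need the interval from F♯ up to E.
7 letter names make it a seventh; at 10 semitones (a half step narrower than major) the quality is minor.

minor seventh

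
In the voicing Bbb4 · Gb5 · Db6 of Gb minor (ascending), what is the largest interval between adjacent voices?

M6

Adjacent intervals: Bbb4→Gb5 = major sixth; Gb5→Db6 = perfect fifth.
The largest is Bbb4 to Gb5, a major sixth (9 semitones).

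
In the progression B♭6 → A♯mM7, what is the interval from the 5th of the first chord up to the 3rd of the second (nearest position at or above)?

augmented fifth

B♭6 has F as its 5th, and A♯mM7 has C♯ as its 3rd.
F up to C♯ is 8 semitones, a half step wider than a perfect fifth, so the interval is augmented.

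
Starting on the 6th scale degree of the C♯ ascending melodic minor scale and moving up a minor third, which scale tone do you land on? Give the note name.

The scale is C♯ D♯ E F♯ G♯ A♯ B♯.
The 6th scale degree is A♯; a minor third above that is C♯ — scale degree 1.

C#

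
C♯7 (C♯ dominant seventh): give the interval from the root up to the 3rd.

Spelling the chord: C♯–E♯–G♯–B.
So we need the interval from C♯ up to E♯.
C♯ up to E♯ spans 3 letter names and 4 semitones — a major third.

major 3rd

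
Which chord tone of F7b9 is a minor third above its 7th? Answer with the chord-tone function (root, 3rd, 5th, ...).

9th

Spelling the chord: F-A-C-Eb-Gb.
The 7th is Eb. A minor third above Eb is Gb.
Gb is the chord's 9th.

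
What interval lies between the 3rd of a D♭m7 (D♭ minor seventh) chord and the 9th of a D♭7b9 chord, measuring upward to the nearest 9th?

D♭m7 (D♭ minor seventh) has F♭ as its 3rd, and D♭7b9 has E𝄫 as its 9th.
From F♭ to E𝄫: 10 semitones over a seventh = minor.

minor seventh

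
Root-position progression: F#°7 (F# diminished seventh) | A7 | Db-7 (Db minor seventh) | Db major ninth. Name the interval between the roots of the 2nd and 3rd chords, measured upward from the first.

d4

The roots are A and Db.
A up to Db is 4 semitones, a half step narrower than a perfect fourth, so the interval is diminished.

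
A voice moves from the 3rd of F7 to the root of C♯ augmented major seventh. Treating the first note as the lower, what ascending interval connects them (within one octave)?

major third

F7 has A as its 3rd, and C♯ augmented major seventh has C♯ as its root.
Counting 3 letters and 4 half steps from A gives a major third.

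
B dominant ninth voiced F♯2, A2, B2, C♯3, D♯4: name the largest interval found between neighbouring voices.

major 9th

Adjacent intervals: F♯2→A2 = minor third; A2→B2 = major second; B2→C♯3 = major second; C♯3→D♯4 = major ninth.
The largest is C♯3 to D♯4, a major ninth (14 semitones).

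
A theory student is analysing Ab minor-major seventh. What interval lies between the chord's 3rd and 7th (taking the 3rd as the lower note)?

AbmM7: Ab-Cb-Eb-G.
The 3rd is Cb and the 7th is G.
5 letter names make it a fifth; at 8 semitones (a half step wider than perfect) the quality is augmented.

augmented 5th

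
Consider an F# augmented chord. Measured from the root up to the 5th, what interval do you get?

F#+: F#-A#-C##.
That puts F# below C##.
From F# to C##: 8 semitones over a fifth = augmented.

A5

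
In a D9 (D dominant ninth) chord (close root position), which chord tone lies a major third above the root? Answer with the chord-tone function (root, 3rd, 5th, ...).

The chord tones of D9 (D dominant ninth) are D–F#–A–C–E.
The root is D. A major third above D is F#.
F# is the chord's 3rd.

3rd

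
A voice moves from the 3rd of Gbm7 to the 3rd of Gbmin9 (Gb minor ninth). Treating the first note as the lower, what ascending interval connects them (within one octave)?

perfect 1st

Gbm7 has Bbb as its 3rd, and Gbmin9 (Gb minor ninth) has Bbb as its 3rd.
Bbb up to Bbb spans 1 letter names and 0 semitones — a perfect unison.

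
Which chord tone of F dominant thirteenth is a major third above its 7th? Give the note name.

The chord tones of F13 (F dominant thirteenth) are F, A, C, Eb, G, D.
The 7th is Eb. A major third above Eb is G.
G is the chord's 9th.

G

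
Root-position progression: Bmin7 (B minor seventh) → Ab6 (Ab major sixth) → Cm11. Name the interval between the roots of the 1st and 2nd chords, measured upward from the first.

diminished seventh

The roots are B and Ab.
B up to Ab is 9 semitones, a whole step narrower than a major seventh, so the interval is diminished.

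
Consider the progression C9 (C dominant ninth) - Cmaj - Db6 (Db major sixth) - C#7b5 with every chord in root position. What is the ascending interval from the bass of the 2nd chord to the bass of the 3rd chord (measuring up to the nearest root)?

The roots are C and Db.
C up to Db is 1 semitone, a half step narrower than a major second, so the interval is minor.

minor 2nd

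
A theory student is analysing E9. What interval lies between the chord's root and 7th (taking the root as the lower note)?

E9 (E dominant ninth) is spelled E-G♯-B-D-F♯.
That puts E below D.
From E to D: 10 semitones over a seventh = minor.

minor 7th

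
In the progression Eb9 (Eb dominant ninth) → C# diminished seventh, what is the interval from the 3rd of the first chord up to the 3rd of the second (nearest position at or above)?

The 3rd of Eb9 (Eb dominant ninth) is G; the 3rd of C# diminished seventh is E.
From G to E is 9 semitones, exactly the major sixth.

major sixth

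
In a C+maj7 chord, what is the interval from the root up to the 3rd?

M3

C augmented major seventh: C-E-G#-B.
So we need the interval from C up to E.
Counting 3 letters and 4 half steps from C gives a major third.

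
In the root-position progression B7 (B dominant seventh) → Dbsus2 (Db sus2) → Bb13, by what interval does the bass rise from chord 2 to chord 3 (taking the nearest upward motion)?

The roots are Db and Bb.
Counting 6 letters and 9 half steps from Db gives a major sixth.

major 6th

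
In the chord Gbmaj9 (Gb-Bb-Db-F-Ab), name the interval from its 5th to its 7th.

major third

So we need the interval from Db up to F.
Counting 3 letters and 4 half steps from Db gives a major third.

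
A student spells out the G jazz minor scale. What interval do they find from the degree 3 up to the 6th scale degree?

G melodic minor: G A B♭ C D E F♯.
So we need the interval from B♭ up to E.
4 letter names make it a fourth; at 6 semitones (a half step wider than perfect) the quality is augmented.

augmented fourth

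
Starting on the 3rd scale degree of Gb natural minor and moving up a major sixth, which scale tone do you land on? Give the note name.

The scale is Gb Ab Bbb Cb Db Ebb Fb.
The 3rd scale degree is Bbb; a major sixth above that is Gb — scale degree 1.

Gb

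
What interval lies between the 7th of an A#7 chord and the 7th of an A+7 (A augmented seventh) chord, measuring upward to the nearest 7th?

The 7th of A#7 is G#; the 7th of A+7 (A augmented seventh) is G.
From G# to G: 11 semitones over an octave = diminished.

diminished octave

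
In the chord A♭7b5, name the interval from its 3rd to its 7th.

The chord tones of A♭7b5 (A♭ dominant seventh flat five) are A♭, C, E𝄫, G♭.
3rd = C; 7th = G♭.
C up to G♭ is 6 semitones, a half step narrower than a perfect fifth, so the interval is diminished.

diminished fifth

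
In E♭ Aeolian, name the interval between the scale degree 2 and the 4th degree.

minor 3rd

E♭ natural minor: E♭ F G♭ A♭ B♭ C♭ D♭.
That puts F below A♭.
F up to A♭ is 3 semitones, a half step narrower than a major third, so the interval is minor.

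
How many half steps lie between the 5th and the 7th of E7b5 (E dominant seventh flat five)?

4

The chord tones of E7b5 are E G# Bb D.
Bb to D is a major third: 4 semitones.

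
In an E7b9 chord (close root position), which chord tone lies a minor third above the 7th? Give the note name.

Spelling the chord: E–G#–B–D–F.
The 7th is D. A minor third above D is F.
F is the chord's 9th.

F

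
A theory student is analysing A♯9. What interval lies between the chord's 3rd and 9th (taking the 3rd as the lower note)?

minor seventh

A♯ dominant ninth is spelled A♯, C𝄪, E♯, G♯, B♯.
That puts C𝄪 below B♯.
7 letter names make it a seventh; at 10 semitones (a half step narrower than major) the quality is minor.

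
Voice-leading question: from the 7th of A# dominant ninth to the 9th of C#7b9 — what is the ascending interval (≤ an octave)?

diminished 5th

The 7th of A# dominant ninth is G#; the 9th of C#7b9 is D.
5 letter names make it a fifth; at 6 semitones (a half step narrower than perfect) the quality is diminished.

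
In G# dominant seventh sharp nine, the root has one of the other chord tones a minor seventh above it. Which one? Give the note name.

F#

The chord tones of G#7#9 are G# B# D# F# A##.
The root is G#. A minor seventh above G# is F#.
F# is the chord's 7th.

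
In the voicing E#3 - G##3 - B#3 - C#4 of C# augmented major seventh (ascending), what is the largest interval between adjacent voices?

Adjacent intervals: E#3→G##3 = major third; G##3→B#3 = minor third; B#3→C#4 = minor second.
The largest is E#3 to G##3, a major third (4 semitones).

major third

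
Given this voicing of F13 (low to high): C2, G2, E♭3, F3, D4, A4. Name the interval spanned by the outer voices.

M20

The outer voices are C2 and A4.
Counting 20 letters and 33 half steps from C gives a major 20th.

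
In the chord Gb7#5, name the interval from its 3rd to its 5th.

The chord tones of Gb+7 (Gb augmented seventh) are Gb Bb D Fb.
So we need the interval from Bb up to D.
From Bb to D is 4 semitones, exactly the major third.

major 3rd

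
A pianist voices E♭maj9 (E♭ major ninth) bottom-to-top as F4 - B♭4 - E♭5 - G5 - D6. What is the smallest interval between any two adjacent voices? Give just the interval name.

major 3rd

Adjacent intervals: F4→B♭4 = perfect fourth; B♭4→E♭5 = perfect fourth; E♭5→G5 = major third; G5→D6 = perfect fifth.
The smallest is E♭5 to G5, a major third (4 semitones).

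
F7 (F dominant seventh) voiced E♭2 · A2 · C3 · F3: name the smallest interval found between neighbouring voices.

Adjacent intervals: E♭2→A2 = augmented fourth; A2→C3 = minor third; C3→F3 = perfect fourth.
The smallest is A2 to C3, a minor third (3 semitones).

minor third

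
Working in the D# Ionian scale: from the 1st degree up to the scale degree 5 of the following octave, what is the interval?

The scale runs D# E# F## G# A# B# C##.
So we need the interval from D# up to A#.
From D# to A# is 19 semitones, exactly the perfect twelfth.

perfect twelfth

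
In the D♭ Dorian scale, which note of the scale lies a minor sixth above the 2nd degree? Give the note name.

Cb

The scale is D♭ E♭ F♭ G♭ A♭ B♭ C♭.
The 2nd degree is E♭; a minor sixth above that is C♭ — scale degree 7.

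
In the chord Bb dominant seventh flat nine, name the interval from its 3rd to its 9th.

The chord tones of Bb7b9 are Bb D F Ab Cb.
3rd = D; 9th = Cb.
From D to Cb: 9 semitones over a seventh = diminished.

diminished seventh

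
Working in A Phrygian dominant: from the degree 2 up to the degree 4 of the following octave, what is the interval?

M10

A phrygian dominant: A Bb C# D E F G.
That puts Bb below D.
From Bb to D is 16 semitones, exactly the major tenth.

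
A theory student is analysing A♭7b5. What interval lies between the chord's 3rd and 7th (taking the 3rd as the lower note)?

The chord tones of A♭ dominant seventh flat five are A♭, C, E𝄫, G♭.
3rd = C; 7th = G♭.
5 letter names make it a fifth; at 6 semitones (a half step narrower than perfect) the quality is diminished.

d5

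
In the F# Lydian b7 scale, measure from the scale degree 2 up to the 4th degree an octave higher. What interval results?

major tenth

F# lydian dominant: F# G# A# B# C# D# E.
Scale degree 2 = G#; 4th degree (up an octave) = B#.
From G# to B# is 16 semitones, exactly the major tenth.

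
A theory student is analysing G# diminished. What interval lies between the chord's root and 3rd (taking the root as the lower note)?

minor third

G#dim (G# diminished) is spelled G#-B-D.
That puts G# below B.
From G# to B: 3 semitones over a third = minor.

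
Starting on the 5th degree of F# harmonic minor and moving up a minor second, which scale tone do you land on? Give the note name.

D

The scale is F# G# A B C# D E#.
The 5th degree is C#; a minor second above that is D — scale degree 6.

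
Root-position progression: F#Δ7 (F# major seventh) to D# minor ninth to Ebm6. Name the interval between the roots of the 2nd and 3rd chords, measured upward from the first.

diminished 2nd

The roots are D# and Eb.
From D# to Eb: 0 semitones over a second = diminished.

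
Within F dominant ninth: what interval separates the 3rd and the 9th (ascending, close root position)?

The chord tones of F9 are F, A, C, Eb, G.
3rd = A; 9th = G.
A up to G is 10 semitones, a half step narrower than a major seventh, so the interval is minor.

minor 7th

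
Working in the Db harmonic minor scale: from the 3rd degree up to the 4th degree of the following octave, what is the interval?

major ninth

Db harmonic minor: Db Eb Fb Gb Ab Bbb C.
The 3rd degree is Fb and the degree 4 (up an octave) is Gb.
From Fb to Gb is 14 semitones, exactly the major ninth.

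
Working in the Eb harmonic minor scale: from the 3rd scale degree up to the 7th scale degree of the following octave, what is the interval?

The scale runs Eb F Gb Ab Bb Cb D.
That puts Gb below D.
From Gb to D: 20 semitones over a twelfth = augmented.

augmented twelfth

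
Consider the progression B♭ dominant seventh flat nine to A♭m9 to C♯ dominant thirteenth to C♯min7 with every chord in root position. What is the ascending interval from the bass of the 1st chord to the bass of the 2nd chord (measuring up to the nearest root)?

The roots are B♭ and A♭.
7 letter names make it a seventh; at 10 semitones (a half step narrower than major) the quality is minor.

minor 7th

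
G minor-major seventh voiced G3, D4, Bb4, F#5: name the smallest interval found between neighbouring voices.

Adjacent intervals: G3→D4 = perfect fifth; D4→Bb4 = minor sixth; Bb4→F#5 = augmented fifth.
The smallest is G3 to D4, a perfect fifth (7 semitones).

perfect 5th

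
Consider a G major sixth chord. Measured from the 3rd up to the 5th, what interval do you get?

G6 (G major sixth): G, B, D, E.
That puts B below D.
From B to D: 3 semitones over a third = minor.

minor third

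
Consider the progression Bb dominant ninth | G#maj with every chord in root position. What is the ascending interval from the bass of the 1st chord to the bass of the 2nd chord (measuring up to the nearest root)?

The roots are Bb and G#.
Bb up to G# is 10 semitones, a half step wider than a major sixth, so the interval is augmented.

A6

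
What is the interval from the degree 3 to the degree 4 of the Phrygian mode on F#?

Spelling the Phrygian mode on F#: F# G A B C# D E.
So we need the interval from A up to B.
Counting 2 letters and 2 half steps from A gives a major second.

major second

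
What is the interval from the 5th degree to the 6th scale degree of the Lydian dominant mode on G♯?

major 2nd

The scale runs G♯ A♯ B♯ C𝄪 D♯ E♯ F♯.
The 5th degree is D♯ and the degree 6 is E♯.
Counting 2 letters and 2 half steps from D♯ gives a major second.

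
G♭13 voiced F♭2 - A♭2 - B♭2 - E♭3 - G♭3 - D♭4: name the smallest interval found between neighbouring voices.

Adjacent intervals: F♭2→A♭2 = major third; A♭2→B♭2 = major second; B♭2→E♭3 = perfect fourth; E♭3→G♭3 = minor third; G♭3→D♭4 = perfect fifth.
The smallest is A♭2 to B♭2, a major second (2 semitones).

major second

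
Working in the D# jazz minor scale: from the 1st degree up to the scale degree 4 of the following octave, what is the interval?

Spelling the D# jazz minor scale: D# E# F# G# A# B# C##.
The 1st degree is D# and the 4th degree (up an octave) is G#.
From D# to G# is 17 semitones, exactly the perfect eleventh.

P11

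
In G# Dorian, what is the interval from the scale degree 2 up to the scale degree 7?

m6

G# dorian: G# A# B C# D# E# F#.
That puts A# below F#.
From A# to F#: 8 semitones over a sixth = minor.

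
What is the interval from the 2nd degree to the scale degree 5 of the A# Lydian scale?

A# lydian: A# B# C## D## E# F## G##.
The 2nd degree is B# and the 5th degree is E#.
B# up to E# spans 4 letter names and 5 semitones — a perfect fourth.

perfect fourth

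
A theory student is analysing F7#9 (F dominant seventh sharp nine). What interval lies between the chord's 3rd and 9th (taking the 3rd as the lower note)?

The chord tones of F dominant seventh sharp nine are F–A–C–E♭–G♯.
That puts A below G♯.
From A to G♯ is 11 semitones, exactly the major seventh.

major seventh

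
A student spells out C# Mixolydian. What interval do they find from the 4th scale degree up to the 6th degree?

M3

C# mixolydian: C# D# E# F# G# A# B.
So we need the interval from F# up to A#.
From F# to A# is 4 semitones, exactly the major third.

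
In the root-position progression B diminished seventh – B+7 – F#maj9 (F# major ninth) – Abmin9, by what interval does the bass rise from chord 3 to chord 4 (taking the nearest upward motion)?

diminished third

The roots are F# and Ab.
F# up to Ab is 2 semitones, a whole step narrower than a major third, so the interval is diminished.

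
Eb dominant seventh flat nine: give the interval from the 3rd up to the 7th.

diminished 5th

Eb7b9: Eb, G, Bb, Db, Fb.
3rd = G; 7th = Db.
From G to Db: 6 semitones over a fifth = diminished.
This 3–7 tritone is the characteristic tension at the heart of the dominant sound.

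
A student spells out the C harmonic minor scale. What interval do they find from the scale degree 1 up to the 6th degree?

minor 6th

The scale runs C D Eb F G Ab B.
The scale degree 1 is C and the 6th degree is Ab.
C up to Ab is 8 semitones, a half step narrower than a major sixth, so the interval is minor.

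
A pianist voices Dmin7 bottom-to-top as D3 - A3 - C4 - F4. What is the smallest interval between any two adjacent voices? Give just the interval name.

Adjacent intervals: D3→A3 = perfect fifth; A3→C4 = minor third; C4→F4 = perfect fourth.
The smallest is A3 to C4, a minor third (3 semitones).

minor third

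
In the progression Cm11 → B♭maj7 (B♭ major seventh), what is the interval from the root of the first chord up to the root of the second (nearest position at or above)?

Cm11 has C as its root, and B♭maj7 (B♭ major seventh) has B♭ as its root.
7 letter names make it a seventh; at 10 semitones (a half step narrower than major) the quality is minor.

minor seventh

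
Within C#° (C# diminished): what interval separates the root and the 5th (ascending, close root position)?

C# diminished is spelled C# E G.
That puts C# below G.
C# up to G is 6 semitones, a half step narrower than a perfect fifth, so the interval is diminished.

diminished fifth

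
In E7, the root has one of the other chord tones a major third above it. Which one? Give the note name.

E7: E–G#–B–D.
The root is E. A major third above E is G#.
G# is the chord's 3rd.

G#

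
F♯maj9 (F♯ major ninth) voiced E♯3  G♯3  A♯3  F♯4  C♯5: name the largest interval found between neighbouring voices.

Adjacent intervals: E♯3→G♯3 = minor third; G♯3→A♯3 = major second; A♯3→F♯4 = minor sixth; F♯4→C♯5 = perfect fifth.
The largest is A♯3 to F♯4, a minor sixth (8 semitones).

minor sixth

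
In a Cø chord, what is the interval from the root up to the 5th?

diminished fifth

C half-diminished seventh is spelled C Eb Gb Bb.
Root = C; 5th = Gb.
5 letter names make it a fifth; at 6 semitones (a half step narrower than perfect) the quality is diminished.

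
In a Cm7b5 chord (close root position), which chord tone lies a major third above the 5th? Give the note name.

The chord tones of C half-diminished seventh are C, Eb, Gb, Bb.
The 5th is Gb. A major third above Gb is Bb.
Bb is the chord's 7th.

Bb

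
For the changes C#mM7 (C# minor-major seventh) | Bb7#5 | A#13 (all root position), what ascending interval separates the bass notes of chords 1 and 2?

The roots are C# and Bb.
7 letter names make it a seventh; at 9 semitones (a whole step narrower than major) the quality is diminished.

diminished seventh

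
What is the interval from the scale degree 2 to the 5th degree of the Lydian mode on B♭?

perfect 4th

Spelling the Lydian mode on B♭: B♭ C D E F G A.
The scale degree 2 is C and the scale degree 5 is F.
C up to F spans 4 letter names and 5 semitones — a perfect fourth.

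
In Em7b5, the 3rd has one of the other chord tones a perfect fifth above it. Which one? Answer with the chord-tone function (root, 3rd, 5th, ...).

The chord tones of Eø7 are E–G–B♭–D.
The 3rd is G. A perfect fifth above G is D.
D is the chord's 7th.

7th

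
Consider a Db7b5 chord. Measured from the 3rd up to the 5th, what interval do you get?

d3

Db7b5: Db F Abb Cb.
The 3rd is F and the 5th is Abb.
3 letter names make it a third; at 2 semitones (a whole step narrower than major) the quality is diminished.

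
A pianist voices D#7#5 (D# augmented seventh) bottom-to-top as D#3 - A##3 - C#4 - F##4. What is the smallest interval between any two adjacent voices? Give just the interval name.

Adjacent intervals: D#3→A##3 = augmented fifth; A##3→C#4 = diminished third; C#4→F##4 = augmented fourth.
The smallest is A##3 to C#4, a diminished third (2 semitones).

diminished third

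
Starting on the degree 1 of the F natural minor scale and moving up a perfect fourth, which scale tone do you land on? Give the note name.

Bb

The scale is F G Ab Bb C Db Eb.
The degree 1 is F; a perfect fourth above that is Bb — scale degree 4.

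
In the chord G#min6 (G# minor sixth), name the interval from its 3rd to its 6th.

augmented fourth

The chord tones of G# minor sixth are G#, B, D#, E#.
The 3rd is B and the 6th is E#.
B up to E# is 6 semitones, a half step wider than a perfect fourth, so the interval is augmented.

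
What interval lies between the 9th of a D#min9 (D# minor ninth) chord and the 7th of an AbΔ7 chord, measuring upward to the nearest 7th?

D#min9 (D# minor ninth) has E# as its 9th, and AbΔ7 has G as its 7th.
From E# to G: 2 semitones over a third = diminished.

diminished 3rd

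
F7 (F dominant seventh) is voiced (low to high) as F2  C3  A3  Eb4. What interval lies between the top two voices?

d5

Those voices are A3 and Eb4.
5 letter names make it a fifth; at 6 semitones (a half step narrower than perfect) the quality is diminished.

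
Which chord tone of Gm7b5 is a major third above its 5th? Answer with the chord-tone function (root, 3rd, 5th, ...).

7th

The chord tones of G half-diminished seventh are G, Bb, Db, F.
The 5th is Db. A major third above Db is F.
F is the chord's 7th.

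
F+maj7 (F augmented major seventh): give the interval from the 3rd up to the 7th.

perfect fifth

Spelling the chord: F-A-C#-E.
That puts A below E.
From A to E is 7 semitones, exactly the perfect fifth.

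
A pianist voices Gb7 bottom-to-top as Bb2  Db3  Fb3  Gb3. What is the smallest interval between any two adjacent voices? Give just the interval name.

M2

Adjacent intervals: Bb2→Db3 = minor third; Db3→Fb3 = minor third; Fb3→Gb3 = major second.
The smallest is Fb3 to Gb3, a major second (2 semitones).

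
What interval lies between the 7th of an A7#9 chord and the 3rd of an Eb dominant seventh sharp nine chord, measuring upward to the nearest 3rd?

A7#9 has G as its 7th, and Eb dominant seventh sharp nine has G as its 3rd.
From G to G is 0 semitones, exactly the perfect unison.

perfect unison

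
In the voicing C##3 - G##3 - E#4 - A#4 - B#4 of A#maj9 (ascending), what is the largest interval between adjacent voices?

Adjacent intervals: C##3→G##3 = perfect fifth; G##3→E#4 = minor sixth; E#4→A#4 = perfect fourth; A#4→B#4 = major second.
The largest is G##3 to E#4, a minor sixth (8 semitones).

minor sixth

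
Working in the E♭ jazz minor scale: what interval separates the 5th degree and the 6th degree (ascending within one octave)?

Spelling the E♭ jazz minor scale: E♭ F G♭ A♭ B♭ C D.
5th degree = B♭; 6th degree = C.
From B♭ to C is 2 semitones, exactly the major second.

major 2nd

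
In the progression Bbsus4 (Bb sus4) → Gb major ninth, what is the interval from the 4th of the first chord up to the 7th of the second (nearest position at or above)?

M2

Bbsus4 (Bb sus4) has Eb as its 4th, and Gb major ninth has F as its 7th.
Eb up to F spans 2 letter names and 2 semitones — a major second.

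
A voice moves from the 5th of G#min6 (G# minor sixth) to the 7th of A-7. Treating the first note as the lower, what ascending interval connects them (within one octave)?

d4

The 5th of G#min6 (G# minor sixth) is D#; the 7th of A-7 is G.
4 letter names make it a fourth; at 4 semitones (a half step narrower than perfect) the quality is diminished.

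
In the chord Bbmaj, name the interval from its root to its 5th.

The chord tones of Bb major are Bb–D–F.
Root = Bb; 5th = F.
From Bb to F is 7 semitones, exactly the perfect fifth.

perfect fifth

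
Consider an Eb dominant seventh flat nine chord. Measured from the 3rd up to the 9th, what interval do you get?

Eb7b9 is spelled Eb–G–Bb–Db–Fb.
The 3rd is G and the 9th is Fb.
G up to Fb is 9 semitones, a whole step narrower than a major seventh, so the interval is diminished.

diminished seventh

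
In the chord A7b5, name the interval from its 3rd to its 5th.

diminished 3rd

A7b5: A–C♯–E♭–G.
So we need the interval from C♯ up to E♭.
C♯ up to E♭ is 2 semitones, a whole step narrower than a major third, so the interval is diminished.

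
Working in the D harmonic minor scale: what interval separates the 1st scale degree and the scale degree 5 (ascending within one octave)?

perfect 5th

D harmonic minor: D E F G A Bb C#.
The 1st scale degree is D and the scale degree 5 is A.
D up to A spans 5 letter names and 7 semitones — a perfect fifth.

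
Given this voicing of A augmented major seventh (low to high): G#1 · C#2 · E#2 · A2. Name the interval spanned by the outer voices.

The outer voices are G#1 and A2.
From G# to A: 13 semitones over a ninth = minor.

minor ninth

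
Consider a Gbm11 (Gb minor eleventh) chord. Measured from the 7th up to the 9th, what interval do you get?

major third

Gbm11: Gb Bbb Db Fb Ab Cb.
The 7th is Fb and the 9th is Ab.
From Fb to Ab is 4 semitones, exactly the major third.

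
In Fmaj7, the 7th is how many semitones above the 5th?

4

The chord tones of FΔ7 are F, A, C, E.
C to E is a major third: 4 semitones.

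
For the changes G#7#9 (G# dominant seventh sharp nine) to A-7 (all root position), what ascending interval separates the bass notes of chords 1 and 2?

The roots are G# and A.
From G# to A: 1 semitone over a second = minor.

minor 2nd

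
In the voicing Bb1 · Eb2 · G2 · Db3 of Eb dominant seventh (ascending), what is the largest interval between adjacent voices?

diminished fifth

Adjacent intervals: Bb1→Eb2 = perfect fourth; Eb2→G2 = major third; G2→Db3 = diminished fifth.
The largest is G2 to Db3, a diminished fifth (6 semitones).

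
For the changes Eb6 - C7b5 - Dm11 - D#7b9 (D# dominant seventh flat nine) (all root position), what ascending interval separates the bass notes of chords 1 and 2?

major sixth

The roots are Eb and C.
From Eb to C is 9 semitones, exactly the major sixth.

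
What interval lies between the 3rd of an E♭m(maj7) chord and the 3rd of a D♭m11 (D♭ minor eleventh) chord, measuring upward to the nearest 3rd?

E♭m(maj7) has G♭ as its 3rd, and D♭m11 (D♭ minor eleventh) has F♭ as its 3rd.
7 letter names make it a seventh; at 10 semitones (a half step narrower than major) the quality is minor.

minor 7th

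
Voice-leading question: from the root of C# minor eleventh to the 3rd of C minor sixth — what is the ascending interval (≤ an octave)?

d3

C# minor eleventh has C# as its root, and C minor sixth has Eb as its 3rd.
From C# to Eb: 2 semitones over a third = diminished.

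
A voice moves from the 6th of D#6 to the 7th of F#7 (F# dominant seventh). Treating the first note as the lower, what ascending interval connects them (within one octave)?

diminished 4th

The 6th of D#6 is B#; the 7th of F#7 (F# dominant seventh) is E.
4 letter names make it a fourth; at 4 semitones (a half step narrower than perfect) the quality is diminished.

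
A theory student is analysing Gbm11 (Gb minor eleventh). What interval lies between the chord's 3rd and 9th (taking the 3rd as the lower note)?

M7

Spelling the chord: Gb, Bbb, Db, Fb, Ab, Cb.
The 3rd is Bbb and the 9th is Ab.
From Bbb to Ab is 11 semitones, exactly the major seventh.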